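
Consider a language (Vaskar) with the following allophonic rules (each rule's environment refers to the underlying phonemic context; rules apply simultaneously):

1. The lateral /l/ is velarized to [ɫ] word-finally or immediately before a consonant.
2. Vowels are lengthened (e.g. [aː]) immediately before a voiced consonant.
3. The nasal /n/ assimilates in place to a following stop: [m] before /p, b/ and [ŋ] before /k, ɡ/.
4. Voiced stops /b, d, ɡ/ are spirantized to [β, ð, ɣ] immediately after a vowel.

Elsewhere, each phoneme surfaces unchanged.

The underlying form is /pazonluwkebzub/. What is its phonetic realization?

[paːzoːnluːwkeːβzuːβ]

/p/ — not in any rule's target class → [p].
/a/ meets the environment for rule 2 (before a voiced consonant) → [aː].
/z/ (between /a/ and /o/): no rule targets it → [z].
/o/ meets the environment for rule 2 (before a voiced consonant) → [oː].
/n/ (between /o/ and /l/): rule 3 targets it, but not before a labial or velar stop → unchanged [n].
/l/ (between /n/ and /u/): rule 1 targets it, but not word-finally or immediately before a consonant → unchanged [l].
/u/ — between /l/ and /w/, before a voiced consonant — surfaces as [uː] (rule 2).
/w/ stays [w].
/k/ — not in any rule's target class → [k].
/e/ meets the environment for rule 2 (before a voiced consonant) → [eː].
/b/ — between /e/ and /z/, immediately after a vowel — surfaces as [β] (rule 4).
/z/ (between /b/ and /u/) is unaffected → [z].
/u/ meets the environment for rule 2 (before a voiced consonant) → [uː].
/b/ — word-final, immediately after a vowel — surfaces as [β] (rule 4).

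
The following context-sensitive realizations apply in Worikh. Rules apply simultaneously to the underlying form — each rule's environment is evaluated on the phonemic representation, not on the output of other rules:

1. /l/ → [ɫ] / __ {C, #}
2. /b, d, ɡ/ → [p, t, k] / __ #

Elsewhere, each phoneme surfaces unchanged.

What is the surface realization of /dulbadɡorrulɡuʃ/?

[duɫbadɡorruɫɡuʃ]

/d/ (word-initial) is in the target of rule 2 but the environment (word-finally) is not met → [d].
/u/ (between /d/ and /l/): no rule targets it → [u].
/l/ — between /u/ and /b/, word-finally or immediately before a consonant — surfaces as [ɫ] (rule 1).
/b/ — between /l/ and /a/; rule 2 does not apply here → [b].
/a/ — not in any rule's target class → [a].
/d/ (between /a/ and /ɡ/) fails the environment for rule 2, so it stays [d].
/ɡ/ — between /d/ and /o/; rule 2 does not apply here → [ɡ].
/o/ stays [o].
/r/ — not in any rule's target class → [r].
/r/ (between /r/ and /u/): no rule targets it → [r].
/u/ stays [u].
/l/ meets the environment for rule 1 (word-finally or immediately before a consonant) → [ɫ].
/ɡ/ (between /l/ and /u/) fails the environment for rule 2, so it stays [ɡ].
/u/ — not in any rule's target class → [u].
/ʃ/ (word-final): no rule targets it → [ʃ].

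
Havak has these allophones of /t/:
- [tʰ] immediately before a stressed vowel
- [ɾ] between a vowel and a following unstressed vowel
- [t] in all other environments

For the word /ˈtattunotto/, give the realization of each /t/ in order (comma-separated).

Occurrence 1 (position 1): immediately before a stressed vowel → [tʰ].
Occurrence 2 (position 3): no conditioning environment matches → elsewhere allophone [t].
Occurrence 3 (position 4): no conditioning environment matches → elsewhere allophone [t].
Occurrence 4 (position 8): no conditioning environment matches → elsewhere allophone [t].
Occurrence 5 (position 9): no conditioning environment matches → elsewhere allophone [t].

[tʰ], [t], [t], [t], [t]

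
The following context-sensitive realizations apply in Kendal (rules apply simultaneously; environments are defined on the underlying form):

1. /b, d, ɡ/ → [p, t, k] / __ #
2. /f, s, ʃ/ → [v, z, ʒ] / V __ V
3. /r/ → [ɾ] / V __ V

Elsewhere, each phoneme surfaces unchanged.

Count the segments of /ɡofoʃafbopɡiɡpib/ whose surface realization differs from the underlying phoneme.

3

Segments that undergo a rule: /f/ → [v] (rule 2); /ʃ/ → [ʒ] (rule 2); /b/ → [p] (rule 1).
All other segments surface unchanged.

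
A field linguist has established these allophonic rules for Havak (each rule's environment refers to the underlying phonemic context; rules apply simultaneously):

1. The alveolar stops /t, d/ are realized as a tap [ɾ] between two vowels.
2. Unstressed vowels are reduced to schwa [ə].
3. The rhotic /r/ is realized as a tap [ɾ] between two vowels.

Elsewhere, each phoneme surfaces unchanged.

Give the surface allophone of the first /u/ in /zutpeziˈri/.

/u/ meets the environment for rule 2 (in an unstressed syllable) → [ə].

[ə]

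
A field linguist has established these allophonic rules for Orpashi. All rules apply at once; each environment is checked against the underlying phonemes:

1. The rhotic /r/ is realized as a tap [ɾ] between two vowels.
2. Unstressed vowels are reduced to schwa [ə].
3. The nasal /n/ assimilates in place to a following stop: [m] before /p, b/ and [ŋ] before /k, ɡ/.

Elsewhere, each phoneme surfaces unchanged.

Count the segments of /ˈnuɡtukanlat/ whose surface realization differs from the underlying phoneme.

Segments that undergo a rule: /u/ → [ə] (rule 2); /a/ → [ə] (rule 2); /a/ → [ə] (rule 2).
All other segments surface unchanged.

3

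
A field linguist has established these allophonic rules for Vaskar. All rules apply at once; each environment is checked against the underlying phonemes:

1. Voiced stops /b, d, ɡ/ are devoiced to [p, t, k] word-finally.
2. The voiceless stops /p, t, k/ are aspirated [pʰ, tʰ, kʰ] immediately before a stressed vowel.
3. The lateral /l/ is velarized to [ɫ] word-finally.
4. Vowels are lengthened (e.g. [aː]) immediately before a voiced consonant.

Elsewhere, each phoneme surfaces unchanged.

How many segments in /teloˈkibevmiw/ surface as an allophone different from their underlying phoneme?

Segments that undergo a rule: /e/ → [eː] (rule 4); /k/ → [kʰ] (rule 2); /i/ → [iː] (rule 4); /e/ → [eː] (rule 4); /i/ → [iː] (rule 4).
All other segments surface unchanged.

5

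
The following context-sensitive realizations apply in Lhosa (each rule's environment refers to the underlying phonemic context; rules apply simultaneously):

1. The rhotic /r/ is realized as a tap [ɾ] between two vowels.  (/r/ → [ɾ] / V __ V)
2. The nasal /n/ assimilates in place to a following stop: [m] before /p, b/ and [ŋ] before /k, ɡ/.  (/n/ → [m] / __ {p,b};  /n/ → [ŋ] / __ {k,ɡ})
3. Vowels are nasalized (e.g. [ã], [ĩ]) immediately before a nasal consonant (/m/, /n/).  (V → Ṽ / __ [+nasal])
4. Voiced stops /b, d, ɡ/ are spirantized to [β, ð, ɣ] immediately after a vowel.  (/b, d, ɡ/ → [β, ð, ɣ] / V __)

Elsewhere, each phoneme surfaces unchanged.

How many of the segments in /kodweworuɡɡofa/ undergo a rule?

3

Segments that undergo a rule: /d/ → [ð] (rule 4); /r/ → [ɾ] (rule 1); /ɡ/ → [ɣ] (rule 4).
All other segments surface unchanged.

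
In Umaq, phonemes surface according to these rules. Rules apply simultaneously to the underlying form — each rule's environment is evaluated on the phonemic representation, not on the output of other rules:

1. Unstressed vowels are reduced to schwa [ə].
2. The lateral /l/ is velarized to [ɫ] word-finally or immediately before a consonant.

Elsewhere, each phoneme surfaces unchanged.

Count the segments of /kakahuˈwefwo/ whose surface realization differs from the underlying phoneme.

4

Segments that undergo a rule: /a/ → [ə] (rule 1); /a/ → [ə] (rule 1); /u/ → [ə] (rule 1); /o/ → [ə] (rule 1).
All other segments surface unchanged.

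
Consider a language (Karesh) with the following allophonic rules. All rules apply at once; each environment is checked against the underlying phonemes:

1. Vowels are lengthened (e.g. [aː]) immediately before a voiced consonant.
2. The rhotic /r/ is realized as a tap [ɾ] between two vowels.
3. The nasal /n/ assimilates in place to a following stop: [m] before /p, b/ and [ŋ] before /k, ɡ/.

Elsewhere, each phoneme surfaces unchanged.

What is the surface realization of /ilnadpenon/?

[iːlnaːdpeːnoːn]

/i/ meets the environment for rule 1 (before a voiced consonant) → [iː].
/l/ stays [l].
/n/ (between /l/ and /a/): rule 3 targets it, but not before a labial or velar stop → unchanged [n].
/a/ (between /n/ and /d/) occurs before a voiced consonant → [aː] by rule 1.
/d/ (between /a/ and /p/): no rule targets it → [d].
/p/ — not in any rule's target class → [p].
Rule 1 applies to /e/ (between /p/ and /n/: before a voiced consonant) → [eː].
/n/ (between /e/ and /o/) fails the environment for rule 3, so it stays [n].
Rule 1 applies to /o/ (between /n/ and /n/: before a voiced consonant) → [oː].
/n/ (word-final) is in the target of rule 3 but the environment (before a labial or velar stop) is not met → [n].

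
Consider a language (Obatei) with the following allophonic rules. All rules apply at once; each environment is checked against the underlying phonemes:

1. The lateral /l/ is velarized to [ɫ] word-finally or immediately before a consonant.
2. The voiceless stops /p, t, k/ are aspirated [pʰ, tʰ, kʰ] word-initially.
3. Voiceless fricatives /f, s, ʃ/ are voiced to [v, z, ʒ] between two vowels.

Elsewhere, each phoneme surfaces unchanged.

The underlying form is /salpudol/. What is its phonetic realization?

[saɫpudoɫ]

/s/ (word-initial): rule 3 targets it, but not between two vowels → unchanged [s].
/a/ — not in any rule's target class → [a].
/l/ — between /a/ and /p/, word-finally or immediately before a consonant — surfaces as [ɫ] (rule 1).
/p/ (between /l/ and /u/) is in the target of rule 2 but the environment (word-initially) is not met → [p].
/u/ stays [u].
/d/ — not in any rule's target class → [d].
/o/ (between /d/ and /l/) is unaffected → [o].
Rule 1 applies to /l/ (word-final: word-finally or immediately before a consonant) → [ɫ].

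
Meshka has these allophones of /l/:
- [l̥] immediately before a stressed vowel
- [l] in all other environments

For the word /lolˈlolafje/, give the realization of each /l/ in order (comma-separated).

Occurrence 1 (position 1): no conditioning environment matches → elsewhere allophone [l].
Occurrence 2 (position 3): no conditioning environment matches → elsewhere allophone [l].
Occurrence 3 (position 4): immediately before a stressed vowel → [l̥].
Occurrence 4 (position 6): no conditioning environment matches → elsewhere allophone [l].

[l], [l], [l̥], [l]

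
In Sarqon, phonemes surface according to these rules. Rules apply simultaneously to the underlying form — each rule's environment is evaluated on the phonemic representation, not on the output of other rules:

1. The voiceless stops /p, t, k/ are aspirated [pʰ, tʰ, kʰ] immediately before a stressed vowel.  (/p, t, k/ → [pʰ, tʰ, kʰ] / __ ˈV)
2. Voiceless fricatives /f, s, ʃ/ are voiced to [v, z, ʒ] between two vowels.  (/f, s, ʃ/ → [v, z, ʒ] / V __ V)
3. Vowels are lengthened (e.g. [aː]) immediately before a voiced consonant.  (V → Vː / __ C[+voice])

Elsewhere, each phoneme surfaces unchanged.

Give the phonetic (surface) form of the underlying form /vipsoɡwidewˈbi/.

[vipsoːɡwiːdeːwˈbi]

/v/ (word-initial): no rule targets it → [v].
/i/ — between /v/ and /p/; rule 3 does not apply here → [i].
/p/ (between /i/ and /s/) fails the environment for rule 1, so it stays [p].
/s/ (between /p/ and /o/) fails the environment for rule 2, so it stays [s].
Rule 3 applies to /o/ (between /s/ and /ɡ/: before a voiced consonant) → [oː].
/ɡ/ stays [ɡ].
/w/ stays [w].
/i/ (between /w/ and /d/): before a voiced consonant, so rule 3 applies → [iː].
/d/ (between /i/ and /e/) is unaffected → [d].
/e/ meets the environment for rule 3 (before a voiced consonant) → [eː].
/w/ — not in any rule's target class → [w].
/b/ (between /w/ and /i/): no rule targets it → [b].
/i/ (word-final) is in the target of rule 3 but the environment (before a voiced consonant) is not met → [i].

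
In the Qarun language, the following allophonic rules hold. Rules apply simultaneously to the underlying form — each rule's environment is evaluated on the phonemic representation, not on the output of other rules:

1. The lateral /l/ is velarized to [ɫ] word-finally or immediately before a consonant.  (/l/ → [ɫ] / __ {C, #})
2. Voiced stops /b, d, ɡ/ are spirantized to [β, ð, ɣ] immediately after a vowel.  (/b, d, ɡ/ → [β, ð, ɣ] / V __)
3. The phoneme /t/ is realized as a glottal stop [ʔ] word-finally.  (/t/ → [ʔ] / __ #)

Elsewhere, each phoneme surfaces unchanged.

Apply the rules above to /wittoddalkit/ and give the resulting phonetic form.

[wittoðdaɫkiʔ]

/t/ — between /i/ and /t/; rule 3 does not apply here → [t].
/t/ (between /t/ and /o/) is in the target of rule 3 but the environment (word-finally) is not met → [t].
/d/ — between /o/ and /d/, immediately after a vowel — surfaces as [ð] (rule 2).
/d/ (between /d/ and /a/) is in the target of rule 2 but the environment (immediately after a vowel) is not met → [d].
/l/ (between /a/ and /k/) occurs word-finally or immediately before a consonant → [ɫ] by rule 1.
/t/ (word-final) occurs word-finally → [ʔ] by rule 3.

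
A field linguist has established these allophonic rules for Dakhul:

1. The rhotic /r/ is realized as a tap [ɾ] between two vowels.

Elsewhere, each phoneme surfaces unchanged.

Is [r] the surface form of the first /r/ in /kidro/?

/r/ (between /d/ and /o/) fails the environment for rule 1, so it stays [r].
The actual realization is [r], which matches [r].

Yes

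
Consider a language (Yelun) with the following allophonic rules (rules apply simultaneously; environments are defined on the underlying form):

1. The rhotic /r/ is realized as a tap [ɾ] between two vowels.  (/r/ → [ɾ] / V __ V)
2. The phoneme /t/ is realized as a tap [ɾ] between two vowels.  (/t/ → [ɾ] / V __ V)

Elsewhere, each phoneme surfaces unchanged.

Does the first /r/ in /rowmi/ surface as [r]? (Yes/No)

Yes

/r/ (word-initial): rule 1 targets it, but not between two vowels → unchanged [r].
The actual realization is [r], which matches [r].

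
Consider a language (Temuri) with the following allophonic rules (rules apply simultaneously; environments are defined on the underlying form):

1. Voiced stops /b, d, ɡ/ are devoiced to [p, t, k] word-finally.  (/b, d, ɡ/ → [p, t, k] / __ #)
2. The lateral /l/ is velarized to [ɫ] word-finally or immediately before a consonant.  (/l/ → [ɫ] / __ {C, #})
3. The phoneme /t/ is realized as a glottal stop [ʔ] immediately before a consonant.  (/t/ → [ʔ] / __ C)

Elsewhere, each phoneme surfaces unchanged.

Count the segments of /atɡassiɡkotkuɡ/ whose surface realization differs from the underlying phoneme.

3

Segments that undergo a rule: /t/ → [ʔ] (rule 3); /t/ → [ʔ] (rule 3); /ɡ/ → [k] (rule 1).
All other segments surface unchanged.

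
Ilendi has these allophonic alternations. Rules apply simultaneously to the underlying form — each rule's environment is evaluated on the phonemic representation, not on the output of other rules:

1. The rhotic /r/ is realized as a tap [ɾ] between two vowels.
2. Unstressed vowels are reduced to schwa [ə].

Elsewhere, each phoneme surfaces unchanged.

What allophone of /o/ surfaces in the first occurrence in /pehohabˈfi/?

/o/ (between /h/ and /h/): in an unstressed syllable, so rule 2 applies → [ə].

[ə]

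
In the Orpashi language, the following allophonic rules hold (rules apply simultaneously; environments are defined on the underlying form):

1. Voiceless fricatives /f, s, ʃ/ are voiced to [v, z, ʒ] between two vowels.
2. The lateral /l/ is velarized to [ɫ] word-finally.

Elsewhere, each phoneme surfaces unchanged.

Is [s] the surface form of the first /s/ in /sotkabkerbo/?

Yes

/s/ (word-initial): rule 1 targets it, but not between two vowels → unchanged [s].
The actual realization is [s], which matches [s].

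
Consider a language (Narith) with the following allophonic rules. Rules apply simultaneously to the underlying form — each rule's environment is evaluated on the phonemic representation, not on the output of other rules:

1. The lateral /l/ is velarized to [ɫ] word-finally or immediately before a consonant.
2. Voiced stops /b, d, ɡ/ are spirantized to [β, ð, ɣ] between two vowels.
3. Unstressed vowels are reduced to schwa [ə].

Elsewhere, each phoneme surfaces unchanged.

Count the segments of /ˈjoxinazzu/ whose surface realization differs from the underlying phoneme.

3

Segments that undergo a rule: /i/ → [ə] (rule 3); /a/ → [ə] (rule 3); /u/ → [ə] (rule 3).
All other segments surface unchanged.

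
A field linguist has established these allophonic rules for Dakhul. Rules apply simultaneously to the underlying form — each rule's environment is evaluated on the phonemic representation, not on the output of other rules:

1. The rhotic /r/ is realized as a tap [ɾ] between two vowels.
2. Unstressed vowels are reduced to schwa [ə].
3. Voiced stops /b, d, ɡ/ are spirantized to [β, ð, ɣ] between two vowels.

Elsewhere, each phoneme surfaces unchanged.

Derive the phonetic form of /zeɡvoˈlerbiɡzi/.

/z/ — not in any rule's target class → [z].
/e/ — between /z/ and /ɡ/, in an unstressed syllable — surfaces as [ə] (rule 2).
/ɡ/ (between /e/ and /v/): rule 3 targets it, but not between two vowels → unchanged [ɡ].
/v/ stays [v].
Rule 2 applies to /o/ (between /v/ and /l/: in an unstressed syllable) → [ə].
/l/ stays [l].
/e/ (between /l/ and /r/) fails the environment for rule 2, so it stays [e].
/r/ (between /e/ and /b/) is in the target of rule 1 but the environment (between two vowels) is not met → [r].
/b/ (between /r/ and /i/) fails the environment for rule 3, so it stays [b].
/i/ — between /b/ and /ɡ/, in an unstressed syllable — surfaces as [ə] (rule 2).
/ɡ/ (between /i/ and /z/): rule 3 targets it, but not between two vowels → unchanged [ɡ].
/z/ (between /ɡ/ and /i/) is unaffected → [z].
/i/ meets the environment for rule 2 (in an unstressed syllable) → [ə].

[zəɡvəˈlerbəɡzə]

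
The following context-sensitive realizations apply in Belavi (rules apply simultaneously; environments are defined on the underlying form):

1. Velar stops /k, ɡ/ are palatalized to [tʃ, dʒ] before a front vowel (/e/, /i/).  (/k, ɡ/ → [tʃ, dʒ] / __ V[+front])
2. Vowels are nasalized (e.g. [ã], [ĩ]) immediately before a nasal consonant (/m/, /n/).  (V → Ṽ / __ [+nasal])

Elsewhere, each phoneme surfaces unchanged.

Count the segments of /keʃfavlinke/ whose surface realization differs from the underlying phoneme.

3

Segments that undergo a rule: /k/ → [tʃ] (rule 1); /i/ → [ĩ] (rule 2); /k/ → [tʃ] (rule 1).
All other segments surface unchanged.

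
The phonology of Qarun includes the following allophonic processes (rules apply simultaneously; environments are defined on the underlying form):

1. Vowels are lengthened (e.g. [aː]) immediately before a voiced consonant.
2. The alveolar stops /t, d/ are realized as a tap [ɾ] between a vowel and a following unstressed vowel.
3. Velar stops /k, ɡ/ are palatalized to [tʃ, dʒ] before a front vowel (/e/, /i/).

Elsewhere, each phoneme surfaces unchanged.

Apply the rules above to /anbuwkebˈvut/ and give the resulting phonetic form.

/a/ meets the environment for rule 1 (before a voiced consonant) → [aː].
/u/ (between /b/ and /w/) occurs before a voiced consonant → [uː] by rule 1.
/k/ — between /w/ and /e/, before a front vowel — surfaces as [tʃ] (rule 3).
/e/ — between /k/ and /b/, before a voiced consonant — surfaces as [eː] (rule 1).
/u/ (between /v/ and /t/): rule 1 targets it, but not before a voiced consonant → unchanged [u].
/t/ (word-final) is in the target of rule 2 but the environment (between a vowel and a following unstressed vowel) is not met → [t].

[aːnbuːwtʃeːbˈvut]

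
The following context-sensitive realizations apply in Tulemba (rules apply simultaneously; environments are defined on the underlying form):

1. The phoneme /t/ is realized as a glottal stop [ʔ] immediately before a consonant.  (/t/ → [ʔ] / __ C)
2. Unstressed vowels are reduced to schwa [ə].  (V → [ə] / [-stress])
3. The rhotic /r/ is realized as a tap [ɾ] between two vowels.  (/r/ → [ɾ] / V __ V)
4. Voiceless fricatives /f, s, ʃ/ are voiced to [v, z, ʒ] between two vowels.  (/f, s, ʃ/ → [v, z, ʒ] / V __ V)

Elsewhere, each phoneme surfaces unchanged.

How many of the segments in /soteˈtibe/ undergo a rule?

3

Segments that undergo a rule: /o/ → [ə] (rule 2); /e/ → [ə] (rule 2); /e/ → [ə] (rule 2).
All other segments surface unchanged.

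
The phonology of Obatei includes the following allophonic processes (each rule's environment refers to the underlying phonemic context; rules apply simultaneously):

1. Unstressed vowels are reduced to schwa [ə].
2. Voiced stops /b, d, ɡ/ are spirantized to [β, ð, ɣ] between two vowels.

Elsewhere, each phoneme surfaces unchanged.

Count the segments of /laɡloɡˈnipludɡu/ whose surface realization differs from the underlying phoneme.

4

Segments that undergo a rule: /a/ → [ə] (rule 1); /o/ → [ə] (rule 1); /u/ → [ə] (rule 1); /u/ → [ə] (rule 1).
All other segments surface unchanged.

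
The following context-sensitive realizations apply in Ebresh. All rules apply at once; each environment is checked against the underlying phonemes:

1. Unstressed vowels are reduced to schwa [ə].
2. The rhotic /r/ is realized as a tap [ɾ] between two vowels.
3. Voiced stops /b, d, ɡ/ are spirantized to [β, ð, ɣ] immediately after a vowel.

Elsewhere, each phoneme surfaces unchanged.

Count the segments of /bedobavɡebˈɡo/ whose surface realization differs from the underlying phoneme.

7

Segments that undergo a rule: /e/ → [ə] (rule 1); /d/ → [ð] (rule 3); /o/ → [ə] (rule 1); /b/ → [β] (rule 3); /a/ → [ə] (rule 1); /e/ → [ə] (rule 1); /b/ → [β] (rule 3).
All other segments surface unchanged.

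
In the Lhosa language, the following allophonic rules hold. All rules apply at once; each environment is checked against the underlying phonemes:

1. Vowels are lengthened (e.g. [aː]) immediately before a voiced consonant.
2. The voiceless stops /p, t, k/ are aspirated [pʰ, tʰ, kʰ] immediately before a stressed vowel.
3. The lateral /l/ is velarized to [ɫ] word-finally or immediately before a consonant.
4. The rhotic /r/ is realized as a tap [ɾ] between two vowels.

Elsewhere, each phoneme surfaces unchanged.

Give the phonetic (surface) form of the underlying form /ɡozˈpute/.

[ɡoːzˈpʰute]

/ɡ/ stays [ɡ].
/o/ (between /ɡ/ and /z/): before a voiced consonant, so rule 1 applies → [oː].
/z/ (between /o/ and /p/) is unaffected → [z].
/p/ (between /z/ and /u/): immediately before a stressed vowel, so rule 2 applies → [pʰ].
/u/ — between /p/ and /t/; rule 1 does not apply here → [u].
/t/ (between /u/ and /e/): rule 2 targets it, but not immediately before a stressed vowel → unchanged [t].
/e/ (word-final) fails the environment for rule 1, so it stays [e].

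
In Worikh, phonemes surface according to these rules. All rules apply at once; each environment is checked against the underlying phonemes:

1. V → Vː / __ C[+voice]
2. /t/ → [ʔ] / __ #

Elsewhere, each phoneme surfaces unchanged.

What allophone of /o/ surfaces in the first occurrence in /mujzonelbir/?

[oː]

/o/ — between /z/ and /n/, before a voiced consonant — surfaces as [oː] (rule 1).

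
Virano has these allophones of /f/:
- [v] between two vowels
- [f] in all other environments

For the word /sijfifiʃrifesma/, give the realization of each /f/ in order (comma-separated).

[f], [v], [v]

Occurrence 1 (position 4): no conditioning environment matches → elsewhere allophone [f].
Occurrence 2 (position 6): between two vowels → [v].
Occurrence 3 (position 11): between two vowels → [v].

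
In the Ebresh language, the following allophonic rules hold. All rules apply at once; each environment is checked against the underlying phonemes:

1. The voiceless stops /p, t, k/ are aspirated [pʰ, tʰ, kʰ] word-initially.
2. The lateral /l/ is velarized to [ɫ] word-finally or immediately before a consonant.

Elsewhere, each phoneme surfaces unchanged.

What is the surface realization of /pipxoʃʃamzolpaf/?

[pʰipxoʃʃamzoɫpaf]

Rule 1 applies to /p/ (word-initial: word-initially) → [pʰ].
/i/ (between /p/ and /p/) is unaffected → [i].
/p/ (between /i/ and /x/) is in the target of rule 1 but the environment (word-initially) is not met → [p].
/x/ (between /p/ and /o/): no rule targets it → [x].
/o/ — not in any rule's target class → [o].
/ʃ/ (between /o/ and /ʃ/): no rule targets it → [ʃ].
/ʃ/ (between /ʃ/ and /a/) is unaffected → [ʃ].
/a/ stays [a].
/m/ (between /a/ and /z/): no rule targets it → [m].
/z/ stays [z].
/o/ (between /z/ and /l/): no rule targets it → [o].
Rule 2 applies to /l/ (between /o/ and /p/: word-finally or immediately before a consonant) → [ɫ].
/p/ (between /l/ and /a/) is in the target of rule 1 but the environment (word-initially) is not met → [p].
/a/ stays [a].
/f/ — not in any rule's target class → [f].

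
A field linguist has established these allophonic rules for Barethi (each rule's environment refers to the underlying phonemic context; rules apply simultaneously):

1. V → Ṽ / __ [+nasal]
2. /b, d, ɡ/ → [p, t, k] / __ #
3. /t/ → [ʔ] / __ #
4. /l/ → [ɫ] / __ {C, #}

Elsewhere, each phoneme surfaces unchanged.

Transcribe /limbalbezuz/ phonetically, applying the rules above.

[lĩmbaɫbezuz]

/l/ (word-initial): rule 4 targets it, but not word-finally or immediately before a consonant → unchanged [l].
/i/ (between /l/ and /m/) occurs before a nasal consonant → [ĩ] by rule 1.
/b/ (between /m/ and /a/) fails the environment for rule 2, so it stays [b].
/a/ (between /b/ and /l/) fails the environment for rule 1, so it stays [a].
Rule 4 applies to /l/ (between /a/ and /b/: word-finally or immediately before a consonant) → [ɫ].
/b/ (between /l/ and /e/) is in the target of rule 2 but the environment (word-finally) is not met → [b].
/e/ (between /b/ and /z/) fails the environment for rule 1, so it stays [e].
/u/ — between /z/ and /z/; rule 1 does not apply here → [u].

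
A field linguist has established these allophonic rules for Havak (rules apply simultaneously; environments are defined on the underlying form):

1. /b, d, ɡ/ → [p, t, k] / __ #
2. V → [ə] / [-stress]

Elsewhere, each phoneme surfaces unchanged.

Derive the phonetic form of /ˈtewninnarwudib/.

/t/ — not in any rule's target class → [t].
/e/ — between /t/ and /w/; rule 2 does not apply here → [e].
/w/ (between /e/ and /n/) is unaffected → [w].
/n/ (between /w/ and /i/) is unaffected → [n].
/i/ (between /n/ and /n/): in an unstressed syllable, so rule 2 applies → [ə].
/n/ — not in any rule's target class → [n].
/n/ (between /n/ and /a/): no rule targets it → [n].
/a/ — between /n/ and /r/, in an unstressed syllable — surfaces as [ə] (rule 2).
/r/ (between /a/ and /w/) is unaffected → [r].
/w/ stays [w].
/u/ meets the environment for rule 2 (in an unstressed syllable) → [ə].
/d/ (between /u/ and /i/): rule 1 targets it, but not word-finally → unchanged [d].
Rule 2 applies to /i/ (between /d/ and /b/: in an unstressed syllable) → [ə].
/b/ — word-final, word-finally — surfaces as [p] (rule 1).

[ˈtewnənnərwədəp]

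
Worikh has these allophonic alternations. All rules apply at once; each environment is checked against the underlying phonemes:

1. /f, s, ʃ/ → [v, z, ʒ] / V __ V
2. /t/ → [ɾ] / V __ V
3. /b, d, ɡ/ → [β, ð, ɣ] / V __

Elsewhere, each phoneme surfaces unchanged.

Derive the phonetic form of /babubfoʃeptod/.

/b/ — word-initial; rule 3 does not apply here → [b].
/a/ stays [a].
/b/ (between /a/ and /u/): immediately after a vowel, so rule 3 applies → [β].
/u/ (between /b/ and /b/): no rule targets it → [u].
/b/ meets the environment for rule 3 (immediately after a vowel) → [β].
/f/ (between /b/ and /o/) is in the target of rule 1 but the environment (between two vowels) is not met → [f].
/o/ — not in any rule's target class → [o].
/ʃ/ meets the environment for rule 1 (between two vowels) → [ʒ].
/e/ stays [e].
/p/ stays [p].
/t/ (between /p/ and /o/) is in the target of rule 2 but the environment (between two vowels) is not met → [t].
/o/ (between /t/ and /d/) is unaffected → [o].
/d/ — word-final, immediately after a vowel — surfaces as [ð] (rule 3).

[baβuβfoʒeptoð]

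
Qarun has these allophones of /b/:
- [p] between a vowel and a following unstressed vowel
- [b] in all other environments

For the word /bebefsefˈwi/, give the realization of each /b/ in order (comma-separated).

Occurrence 1 (position 1): no conditioning environment matches → elsewhere allophone [b].
Occurrence 2 (position 3): between a vowel and a following unstressed vowel → [p].

[b], [p]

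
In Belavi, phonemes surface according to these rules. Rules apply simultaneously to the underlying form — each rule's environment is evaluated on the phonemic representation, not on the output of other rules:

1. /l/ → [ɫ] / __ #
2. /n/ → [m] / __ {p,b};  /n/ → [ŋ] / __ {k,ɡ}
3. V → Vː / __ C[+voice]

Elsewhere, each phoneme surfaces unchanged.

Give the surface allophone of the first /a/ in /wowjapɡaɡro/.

/a/ — between /j/ and /p/; rule 3 does not apply here → [a].

[a]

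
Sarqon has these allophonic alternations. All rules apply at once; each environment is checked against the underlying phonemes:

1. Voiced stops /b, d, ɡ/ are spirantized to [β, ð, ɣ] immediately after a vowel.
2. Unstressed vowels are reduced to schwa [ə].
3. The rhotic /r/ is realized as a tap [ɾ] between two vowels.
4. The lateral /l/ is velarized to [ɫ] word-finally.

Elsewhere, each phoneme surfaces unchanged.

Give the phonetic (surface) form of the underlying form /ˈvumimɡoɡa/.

/v/ — not in any rule's target class → [v].
/u/ (between /v/ and /m/) fails the environment for rule 2, so it stays [u].
/m/ — not in any rule's target class → [m].
/i/ (between /m/ and /m/) occurs in an unstressed syllable → [ə] by rule 2.
/m/ stays [m].
/ɡ/ (between /m/ and /o/) is in the target of rule 1 but the environment (immediately after a vowel) is not met → [ɡ].
Rule 2 applies to /o/ (between /ɡ/ and /ɡ/: in an unstressed syllable) → [ə].
/ɡ/ (between /o/ and /a/) occurs immediately after a vowel → [ɣ] by rule 1.
/a/ — word-final, in an unstressed syllable — surfaces as [ə] (rule 2).

[ˈvuməmɡəɣə]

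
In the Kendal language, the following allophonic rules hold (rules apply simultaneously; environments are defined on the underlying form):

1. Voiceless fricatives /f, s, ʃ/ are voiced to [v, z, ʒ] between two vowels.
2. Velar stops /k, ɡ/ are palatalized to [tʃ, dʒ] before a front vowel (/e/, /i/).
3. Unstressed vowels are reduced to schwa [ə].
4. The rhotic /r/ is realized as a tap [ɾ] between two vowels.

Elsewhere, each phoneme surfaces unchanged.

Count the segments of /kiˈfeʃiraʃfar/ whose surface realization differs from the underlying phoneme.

Segments that undergo a rule: /k/ → [tʃ] (rule 2); /i/ → [ə] (rule 3); /f/ → [v] (rule 1); /ʃ/ → [ʒ] (rule 1); /i/ → [ə] (rule 3); /r/ → [ɾ] (rule 4); /a/ → [ə] (rule 3); /a/ → [ə] (rule 3).
All other segments surface unchanged.

8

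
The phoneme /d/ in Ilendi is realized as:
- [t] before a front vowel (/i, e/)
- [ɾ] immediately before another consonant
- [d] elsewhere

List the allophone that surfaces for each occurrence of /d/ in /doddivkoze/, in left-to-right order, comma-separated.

[d], [ɾ], [t]

Occurrence 1 (position 1): no conditioning environment matches → elsewhere allophone [d].
Occurrence 2 (position 3): immediately before another consonant → [ɾ].
Occurrence 3 (position 4): before a front vowel (/i, e/) → [t].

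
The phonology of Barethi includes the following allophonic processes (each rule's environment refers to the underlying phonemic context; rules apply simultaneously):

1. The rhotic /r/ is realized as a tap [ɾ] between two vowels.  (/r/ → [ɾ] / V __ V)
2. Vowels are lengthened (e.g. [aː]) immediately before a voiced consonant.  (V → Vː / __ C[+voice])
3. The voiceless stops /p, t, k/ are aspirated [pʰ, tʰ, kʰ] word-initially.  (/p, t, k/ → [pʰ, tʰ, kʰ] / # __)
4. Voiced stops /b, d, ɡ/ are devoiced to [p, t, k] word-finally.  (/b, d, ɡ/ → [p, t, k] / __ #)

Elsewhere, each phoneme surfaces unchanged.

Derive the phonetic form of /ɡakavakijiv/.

/ɡ/ (word-initial): rule 4 targets it, but not word-finally → unchanged [ɡ].
/a/ (between /ɡ/ and /k/) is in the target of rule 2 but the environment (before a voiced consonant) is not met → [a].
/k/ (between /a/ and /a/) fails the environment for rule 3, so it stays [k].
/a/ (between /k/ and /v/): before a voiced consonant, so rule 2 applies → [aː].
/a/ (between /v/ and /k/): rule 2 targets it, but not before a voiced consonant → unchanged [a].
/k/ — between /a/ and /i/; rule 3 does not apply here → [k].
/i/ meets the environment for rule 2 (before a voiced consonant) → [iː].
/i/ (between /j/ and /v/): before a voiced consonant, so rule 2 applies → [iː].

[ɡakaːvakiːjiːv]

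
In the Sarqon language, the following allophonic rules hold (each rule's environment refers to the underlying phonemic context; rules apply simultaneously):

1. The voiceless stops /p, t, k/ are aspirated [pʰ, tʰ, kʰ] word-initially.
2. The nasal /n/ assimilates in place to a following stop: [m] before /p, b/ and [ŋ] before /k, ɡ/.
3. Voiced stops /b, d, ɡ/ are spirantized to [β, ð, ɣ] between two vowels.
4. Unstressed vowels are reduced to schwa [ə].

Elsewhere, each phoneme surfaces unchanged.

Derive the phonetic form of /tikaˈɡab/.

[tʰəkəˈɣab]

/t/ (word-initial) occurs word-initially → [tʰ] by rule 1.
/i/ (between /t/ and /k/) occurs in an unstressed syllable → [ə] by rule 4.
/k/ — between /i/ and /a/; rule 1 does not apply here → [k].
/a/ (between /k/ and /ɡ/) occurs in an unstressed syllable → [ə] by rule 4.
/ɡ/ (between /a/ and /a/) occurs between two vowels → [ɣ] by rule 3.
/a/ (between /ɡ/ and /b/) fails the environment for rule 4, so it stays [a].
/b/ — word-final; rule 3 does not apply here → [b].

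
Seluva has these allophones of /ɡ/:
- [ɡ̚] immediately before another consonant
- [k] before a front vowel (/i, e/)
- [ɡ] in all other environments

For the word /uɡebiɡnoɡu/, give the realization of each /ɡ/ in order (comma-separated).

[k], [ɡ̚], [ɡ]

Occurrence 1 (position 2): before a front vowel (/i, e/) → [k].
Occurrence 2 (position 6): immediately before another consonant → [ɡ̚].
Occurrence 3 (position 9): no conditioning environment matches → elsewhere allophone [ɡ].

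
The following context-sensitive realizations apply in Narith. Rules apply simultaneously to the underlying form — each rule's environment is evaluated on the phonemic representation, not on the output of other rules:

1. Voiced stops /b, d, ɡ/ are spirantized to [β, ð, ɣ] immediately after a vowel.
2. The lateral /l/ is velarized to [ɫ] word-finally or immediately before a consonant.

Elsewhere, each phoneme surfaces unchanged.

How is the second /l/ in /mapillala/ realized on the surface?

[l]

/l/ — between /l/ and /a/; rule 2 does not apply here → [l].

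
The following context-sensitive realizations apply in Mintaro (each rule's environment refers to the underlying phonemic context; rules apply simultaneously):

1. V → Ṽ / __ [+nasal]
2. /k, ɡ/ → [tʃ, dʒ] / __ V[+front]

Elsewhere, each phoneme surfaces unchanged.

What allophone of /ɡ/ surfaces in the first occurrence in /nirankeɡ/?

/ɡ/ (word-final) is in the target of rule 2 but the environment (before a front vowel) is not met → [ɡ].

[ɡ]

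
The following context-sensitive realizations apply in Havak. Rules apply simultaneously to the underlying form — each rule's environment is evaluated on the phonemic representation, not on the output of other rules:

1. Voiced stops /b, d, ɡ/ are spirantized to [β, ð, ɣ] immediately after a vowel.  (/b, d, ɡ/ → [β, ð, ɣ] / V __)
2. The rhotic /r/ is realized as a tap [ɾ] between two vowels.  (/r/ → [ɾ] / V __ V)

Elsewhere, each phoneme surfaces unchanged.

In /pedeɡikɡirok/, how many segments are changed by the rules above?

3

Segments that undergo a rule: /d/ → [ð] (rule 1); /ɡ/ → [ɣ] (rule 1); /r/ → [ɾ] (rule 2).
All other segments surface unchanged.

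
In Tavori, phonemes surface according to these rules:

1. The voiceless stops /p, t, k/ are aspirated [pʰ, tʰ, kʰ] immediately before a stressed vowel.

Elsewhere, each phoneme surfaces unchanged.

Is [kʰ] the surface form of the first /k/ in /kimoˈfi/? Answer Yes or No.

No

/k/ (word-initial) fails the environment for rule 1, so it stays [k].
The actual realization is [k], not [kʰ].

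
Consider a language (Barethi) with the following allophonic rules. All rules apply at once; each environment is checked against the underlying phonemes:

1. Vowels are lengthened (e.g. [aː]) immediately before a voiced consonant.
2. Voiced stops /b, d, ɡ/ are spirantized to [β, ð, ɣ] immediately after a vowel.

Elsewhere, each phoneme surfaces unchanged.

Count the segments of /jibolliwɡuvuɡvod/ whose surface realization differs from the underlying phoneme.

9

Segments that undergo a rule: /i/ → [iː] (rule 1); /b/ → [β] (rule 2); /o/ → [oː] (rule 1); /i/ → [iː] (rule 1); /u/ → [uː] (rule 1); /u/ → [uː] (rule 1); /ɡ/ → [ɣ] (rule 2); /o/ → [oː] (rule 1); /d/ → [ð] (rule 2).
All other segments surface unchanged.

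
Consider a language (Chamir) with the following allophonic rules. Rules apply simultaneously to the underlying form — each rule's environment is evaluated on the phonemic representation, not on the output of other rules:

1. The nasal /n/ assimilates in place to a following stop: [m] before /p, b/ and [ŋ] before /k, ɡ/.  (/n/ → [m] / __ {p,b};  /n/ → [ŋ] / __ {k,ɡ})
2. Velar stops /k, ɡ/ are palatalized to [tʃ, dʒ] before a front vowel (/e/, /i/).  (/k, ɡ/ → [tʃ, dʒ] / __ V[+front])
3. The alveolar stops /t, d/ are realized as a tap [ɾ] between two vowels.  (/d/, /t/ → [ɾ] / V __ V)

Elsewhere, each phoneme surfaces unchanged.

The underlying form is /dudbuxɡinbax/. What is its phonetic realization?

[dudbuxdʒimbax]

/d/ — word-initial; rule 3 does not apply here → [d].
/d/ (between /u/ and /b/) is in the target of rule 3 but the environment (between two vowels) is not met → [d].
/ɡ/ meets the environment for rule 2 (before a front vowel) → [dʒ].
/n/ meets the environment for rule 1 (before a labial or velar stop) → [m].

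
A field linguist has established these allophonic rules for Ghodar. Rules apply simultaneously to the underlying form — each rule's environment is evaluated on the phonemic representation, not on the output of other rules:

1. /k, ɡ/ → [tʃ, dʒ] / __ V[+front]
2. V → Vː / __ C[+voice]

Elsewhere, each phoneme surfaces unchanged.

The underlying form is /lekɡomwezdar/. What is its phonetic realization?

/l/ — not in any rule's target class → [l].
/e/ (between /l/ and /k/) is in the target of rule 2 but the environment (before a voiced consonant) is not met → [e].
/k/ (between /e/ and /ɡ/) fails the environment for rule 1, so it stays [k].
/ɡ/ (between /k/ and /o/): rule 1 targets it, but not before a front vowel → unchanged [ɡ].
/o/ meets the environment for rule 2 (before a voiced consonant) → [oː].
/m/ (between /o/ and /w/): no rule targets it → [m].
/w/ (between /m/ and /e/) is unaffected → [w].
Rule 2 applies to /e/ (between /w/ and /z/: before a voiced consonant) → [eː].
/z/ — not in any rule's target class → [z].
/d/ (between /z/ and /a/) is unaffected → [d].
/a/ (between /d/ and /r/): before a voiced consonant, so rule 2 applies → [aː].
/r/ (word-final) is unaffected → [r].

[lekɡoːmweːzdaːr]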